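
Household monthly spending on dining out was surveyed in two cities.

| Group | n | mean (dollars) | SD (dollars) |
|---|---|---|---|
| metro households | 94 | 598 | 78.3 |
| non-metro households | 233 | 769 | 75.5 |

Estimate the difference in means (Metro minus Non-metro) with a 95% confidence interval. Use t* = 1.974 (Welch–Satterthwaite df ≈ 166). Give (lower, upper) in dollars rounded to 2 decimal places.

(-189.69, -152.31)

Standard errors of each mean: 78.3/√94 = 8.0760 and 75.5/√233 = 4.9462.
SE(x̄₁ − x̄₂) = √(8.0760² + 4.9462²) = 9.4703 for independent samples with unequal variances.
With t* = 1.974, the margin is 1.974 × 9.4703 = 18.6944.
x̄₁ − x̄₂ = 598 − 769 = -171.0000; the interval is -171.0000 ± 18.6944 = (-189.69, -152.31).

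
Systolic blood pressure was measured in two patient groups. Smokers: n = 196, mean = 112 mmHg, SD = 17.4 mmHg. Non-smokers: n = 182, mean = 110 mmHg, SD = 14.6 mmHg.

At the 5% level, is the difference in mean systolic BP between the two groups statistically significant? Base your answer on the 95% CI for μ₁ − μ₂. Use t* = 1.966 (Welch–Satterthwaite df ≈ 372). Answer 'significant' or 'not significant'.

Per-group SEs: s₁/√n₁ = 17.4/√196 = 1.2429, s₂/√n₂ = 14.6/√182 = 1.0822.
Unpooled SE of the difference: √(1.54480041 + 1.17115684) = 1.6480.
Margin of error = t* · SE = 1.966 × 1.6480 = 3.2400.
x̄₁ − x̄₂ = 112 − 110 = 2.0000.
CI: 2.0000 ± 3.2400 = (-1.2400, 5.2400).
The interval (-1.2400, 5.2400) contains 0, so the difference is not significant.

not significant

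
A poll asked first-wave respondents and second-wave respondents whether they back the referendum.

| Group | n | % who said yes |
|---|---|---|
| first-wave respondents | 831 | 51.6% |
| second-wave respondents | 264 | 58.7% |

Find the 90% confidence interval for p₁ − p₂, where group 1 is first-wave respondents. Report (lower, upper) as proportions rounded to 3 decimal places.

Each SE is √(p̂(1−p̂)/n): √(0.5160·0.4840/831) = 0.01734 and √(0.5870·0.4130/264) = 0.03030.
SE(p̂₁ − p̂₂) = √(SE₁² + SE₂²) = √(0.0003006756 + 0.00091809) = 0.03491, since the two samples are independent.
At 90% confidence z* = 1.645; margin = 1.645 × 0.03491 = 0.05743.
The difference is 0.5160 − 0.5870 = -0.0710, so the interval is -0.0710 ± 0.05743 = (-0.128, -0.014).

(-0.128, -0.014)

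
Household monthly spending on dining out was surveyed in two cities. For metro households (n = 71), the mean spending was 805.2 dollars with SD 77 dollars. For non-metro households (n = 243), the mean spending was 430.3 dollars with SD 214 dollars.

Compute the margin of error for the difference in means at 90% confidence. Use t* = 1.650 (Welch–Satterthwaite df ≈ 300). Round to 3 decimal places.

SE₁ = s₁/√n₁ = 77/√71 = 9.1382; SE₂ = 214/√243 = 13.7281.
Independent samples, unequal variances: SE_diff = √(SE₁² + SE₂²) = √(83.50669924 + 188.46072961) = 16.4914.
t* = 1.650, so margin of error = 1.650 × 16.4914 = 27.2108.

27.211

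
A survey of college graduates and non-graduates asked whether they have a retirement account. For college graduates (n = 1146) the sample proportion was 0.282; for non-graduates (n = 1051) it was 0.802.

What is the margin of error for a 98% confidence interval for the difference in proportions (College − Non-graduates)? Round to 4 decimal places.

SE₁ = √(p̂₁(1−p̂₁)/n₁) = √(0.2820·0.7180/1146) = 0.01329; SE₂ = √(0.8020·0.1980/1051) = 0.01229.
Independent samples: SE of the difference = √(SE₁² + SE₂²) = √(0.0001766241 + 0.0001510441) = 0.01810.
z* for 98% confidence is 2.326, so the margin of error is 2.326 × 0.01810 = 0.04210.

0.0421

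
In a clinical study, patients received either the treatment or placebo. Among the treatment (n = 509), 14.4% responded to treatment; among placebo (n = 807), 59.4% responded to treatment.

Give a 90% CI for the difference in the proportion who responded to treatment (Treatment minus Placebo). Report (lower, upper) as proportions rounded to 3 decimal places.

The two standard errors are √(0.1440×0.8560/509) = 0.01556 and √(0.5940×0.4060/807) = 0.01729.
Because the samples are independent, SE_diff = √(0.01556² + 0.01729²) = 0.02326.
Using z* = 1.645 for 90%, ME = 1.645 × 0.02326 = 0.03826.
p̂₁ − p̂₂ = -0.4500; interval -0.4500 ± 0.03826 gives (-0.488, -0.412).

(-0.488, -0.412)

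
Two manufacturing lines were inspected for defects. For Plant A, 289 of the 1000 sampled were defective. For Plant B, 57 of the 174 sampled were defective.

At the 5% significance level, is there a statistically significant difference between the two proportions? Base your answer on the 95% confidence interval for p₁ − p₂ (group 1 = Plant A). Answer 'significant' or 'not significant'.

not significant

Sample proportions: 289/1000 = 0.2890, 57/174 = 0.3276.
Each SE is √(p̂(1−p̂)/n): √(0.2890·0.7110/1000) = 0.01433 and √(0.3276·0.6724/174) = 0.03558.
SE(p̂₁ − p̂₂) = √(SE₁² + SE₂²) = √(0.0002053489 + 0.0012659364) = 0.03836, since the two samples are independent.
At 95% confidence z* = 1.960; margin = 1.960 × 0.03836 = 0.07519.
The difference is 0.2890 − 0.3276 = -0.0386, so the interval is -0.0386 ± 0.07519 = (-0.11379, 0.03659).
The interval (-0.11379, 0.03659) contains 0, so the difference is not significant.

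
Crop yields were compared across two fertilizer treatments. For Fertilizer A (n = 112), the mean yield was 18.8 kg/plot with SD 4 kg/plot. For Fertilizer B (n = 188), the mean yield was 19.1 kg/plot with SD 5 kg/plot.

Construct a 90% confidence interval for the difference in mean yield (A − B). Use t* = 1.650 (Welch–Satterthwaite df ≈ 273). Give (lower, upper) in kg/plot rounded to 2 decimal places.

(-1.17, 0.57)

Standard errors of each mean: 4/√112 = 0.3780 and 5/√188 = 0.3647.
SE(x̄₁ − x̄₂) = √(0.3780² + 0.3647²) = 0.5253 for independent samples with unequal variances.
With t* = 1.650, the margin is 1.650 × 0.5253 = 0.8667.
x̄₁ − x̄₂ = 18.8 − 19.1 = -0.3000; the interval is -0.3000 ± 0.8667 = (-1.17, 0.57).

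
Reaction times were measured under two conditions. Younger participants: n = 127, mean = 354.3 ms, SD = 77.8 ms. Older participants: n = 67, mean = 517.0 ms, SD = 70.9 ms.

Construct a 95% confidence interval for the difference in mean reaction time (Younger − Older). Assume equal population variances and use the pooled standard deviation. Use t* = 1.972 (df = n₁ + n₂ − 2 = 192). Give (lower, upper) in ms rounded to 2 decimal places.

s_p = √[((n₁−1)s₁² + (n₂−1)s₂²)/(n₁+n₂−2)] = √[(126·77.8² + 66·70.9²)/192] = 75.4993.
SE = 75.4993·√(1/127 + 1/67) = 11.4000.
With t* = 1.972, margin = 1.972 × 11.4000 = 22.4808.
x̄₁ − x̄₂ = 354.3 − 517.0 = -162.7000; interval -162.7000 ± 22.4808 = (-185.18, -140.22).

(-185.18, -140.22)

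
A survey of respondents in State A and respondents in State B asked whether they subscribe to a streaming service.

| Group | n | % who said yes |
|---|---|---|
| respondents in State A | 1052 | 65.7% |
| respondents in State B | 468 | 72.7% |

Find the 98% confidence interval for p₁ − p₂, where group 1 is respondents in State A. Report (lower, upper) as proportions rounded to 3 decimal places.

The two standard errors are √(0.6570×0.3430/1052) = 0.01464 and √(0.7270×0.2730/468) = 0.02059.
Because the samples are independent, SE_diff = √(0.01464² + 0.02059²) = 0.02526.
Using z* = 2.326 for 98%, ME = 2.326 × 0.02526 = 0.05875.
p̂₁ − p̂₂ = -0.0700; interval -0.0700 ± 0.05875 gives (-0.129, -0.011).

(-0.129, -0.011)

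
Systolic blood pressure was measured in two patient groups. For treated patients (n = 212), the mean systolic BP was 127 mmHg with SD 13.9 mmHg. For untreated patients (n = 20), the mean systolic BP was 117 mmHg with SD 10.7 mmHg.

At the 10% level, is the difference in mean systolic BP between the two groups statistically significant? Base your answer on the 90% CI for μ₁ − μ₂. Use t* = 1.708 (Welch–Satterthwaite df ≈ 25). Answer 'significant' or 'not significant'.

significant

Standard errors of each mean: 13.9/√212 = 0.9547 and 10.7/√20 = 2.3926.
SE(x̄₁ − x̄₂) = √(0.9547² + 2.3926²) = 2.5760 for independent samples with unequal variances.
With t* = 1.708, the margin is 1.708 × 2.5760 = 4.3998.
x̄₁ − x̄₂ = 127 − 117 = 10.0000; the interval is 10.0000 ± 4.3998 = (5.6002, 14.3998).
The interval (5.6002, 14.3998) does not contain 0, so the difference is significant.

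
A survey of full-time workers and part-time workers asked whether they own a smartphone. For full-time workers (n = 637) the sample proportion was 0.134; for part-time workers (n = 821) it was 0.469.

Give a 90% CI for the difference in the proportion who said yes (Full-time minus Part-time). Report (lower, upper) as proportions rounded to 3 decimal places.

The two standard errors are √(0.1340×0.8660/637) = 0.01350 and √(0.4690×0.5310/821) = 0.01742.
Because the samples are independent, SE_diff = √(0.01350² + 0.01742²) = 0.02204.
Using z* = 1.645 for 90%, ME = 1.645 × 0.02204 = 0.03626.
p̂₁ − p̂₂ = -0.3350; interval -0.3350 ± 0.03626 gives (-0.371, -0.299).

(-0.371, -0.299)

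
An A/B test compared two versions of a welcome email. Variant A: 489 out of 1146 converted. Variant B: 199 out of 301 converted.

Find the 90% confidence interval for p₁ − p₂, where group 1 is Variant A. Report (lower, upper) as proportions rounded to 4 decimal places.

Sample proportions: 489/1146 = 0.4267, 199/301 = 0.6611.
Each SE is √(p̂(1−p̂)/n): √(0.4267·0.5733/1146) = 0.01461 and √(0.6611·0.3389/301) = 0.02728.
SE(p̂₁ − p̂₂) = √(SE₁² + SE₂²) = √(0.0002134521 + 0.0007441984) = 0.03095, since the two samples are independent.
At 90% confidence z* = 1.645; margin = 1.645 × 0.03095 = 0.05091.
The difference is 0.4267 − 0.6611 = -0.2344, so the interval is -0.2344 ± 0.05091 = (-0.2853, -0.1835).

(-0.2853, -0.1835)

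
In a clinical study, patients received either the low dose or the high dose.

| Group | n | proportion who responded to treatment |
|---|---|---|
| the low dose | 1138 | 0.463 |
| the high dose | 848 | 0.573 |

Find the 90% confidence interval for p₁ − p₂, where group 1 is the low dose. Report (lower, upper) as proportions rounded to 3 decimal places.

Each SE is √(p̂(1−p̂)/n): √(0.4630·0.5370/1138) = 0.01478 and √(0.5730·0.4270/848) = 0.01699.
SE(p̂₁ − p̂₂) = √(SE₁² + SE₂²) = √(0.0002184484 + 0.0002886601) = 0.02252, since the two samples are independent.
At 90% confidence z* = 1.645; margin = 1.645 × 0.02252 = 0.03705.
The difference is 0.4630 − 0.5730 = -0.1100, so the interval is -0.1100 ± 0.03705 = (-0.147, -0.073).

(-0.147, -0.073)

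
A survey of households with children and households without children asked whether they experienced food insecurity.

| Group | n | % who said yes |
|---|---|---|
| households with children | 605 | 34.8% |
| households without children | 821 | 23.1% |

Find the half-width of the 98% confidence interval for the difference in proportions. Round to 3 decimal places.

The two standard errors are √(0.3480×0.6520/605) = 0.01937 and √(0.2310×0.7690/821) = 0.01471.
Because the samples are independent, SE_diff = √(0.01937² + 0.01471²) = 0.02432.
Using z* = 2.326 for 98%, ME = 2.326 × 0.02432 = 0.05657.

0.057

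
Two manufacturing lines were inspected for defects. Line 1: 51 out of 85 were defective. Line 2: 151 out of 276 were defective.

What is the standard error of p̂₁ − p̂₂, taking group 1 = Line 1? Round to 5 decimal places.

0.06100

p̂₁ = 51/85 = 0.6000 and p̂₂ = 151/276 = 0.5471.
SE₁ = √(p̂₁(1−p̂₁)/n₁) = √(0.6000·0.4000/85) = 0.05314; SE₂ = √(0.5471·0.4529/276) = 0.02996.
Independent samples: SE of the difference = √(SE₁² + SE₂²) = √(0.0028238596 + 0.0008976016) = 0.06100.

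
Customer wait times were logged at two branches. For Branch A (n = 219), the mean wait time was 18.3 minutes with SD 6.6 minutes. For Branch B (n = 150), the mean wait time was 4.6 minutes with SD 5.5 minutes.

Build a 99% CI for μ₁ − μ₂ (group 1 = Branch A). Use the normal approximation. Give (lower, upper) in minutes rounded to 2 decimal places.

Per-group SEs: s₁/√n₁ = 6.6/√219 = 0.4460, s₂/√n₂ = 5.5/√150 = 0.4491.
Unpooled SE of the difference: √(0.198916 + 0.20169081) = 0.6329.
Margin of error = z* · SE = 2.576 × 0.6329 = 1.6304.
x̄₁ − x̄₂ = 18.3 − 4.6 = 13.7000.
CI: 13.7000 ± 1.6304 = (12.07, 15.33).

(12.07, 15.33)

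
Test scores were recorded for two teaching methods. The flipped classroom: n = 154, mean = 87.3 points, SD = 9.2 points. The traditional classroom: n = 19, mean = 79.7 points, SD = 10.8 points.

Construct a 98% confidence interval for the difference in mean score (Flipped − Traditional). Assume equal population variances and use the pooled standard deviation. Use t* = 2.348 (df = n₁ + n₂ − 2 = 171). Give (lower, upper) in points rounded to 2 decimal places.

(2.24, 12.96)

s_p = √[((n₁−1)s₁² + (n₂−1)s₂²)/(n₁+n₂−2)] = √[(153·9.2² + 18·10.8²)/171] = 9.3813.
SE = 9.3813·√(1/154 + 1/19) = 2.2811.
With t* = 2.348, margin = 2.348 × 2.2811 = 5.3560.
x̄₁ − x̄₂ = 87.3 − 79.7 = 7.6000; interval 7.6000 ± 5.3560 = (2.24, 12.96).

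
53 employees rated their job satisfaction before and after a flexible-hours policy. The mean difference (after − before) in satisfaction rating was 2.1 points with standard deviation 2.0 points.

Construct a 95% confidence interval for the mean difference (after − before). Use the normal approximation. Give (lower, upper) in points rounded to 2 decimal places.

This is a matched-pairs design, so SE = s_d/√n = 2.0/√53 = 0.2747.
Margin = 1.960 × 0.2747 = 0.5384; the interval is 2.1 ± 0.5384 = (1.56, 2.64).

(1.56, 2.64)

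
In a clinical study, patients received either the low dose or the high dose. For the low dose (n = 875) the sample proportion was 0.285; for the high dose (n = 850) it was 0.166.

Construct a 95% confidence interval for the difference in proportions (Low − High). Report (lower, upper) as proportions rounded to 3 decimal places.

The two standard errors are √(0.2850×0.7150/875) = 0.01526 and √(0.1660×0.8340/850) = 0.01276.
Because the samples are independent, SE_diff = √(0.01526² + 0.01276²) = 0.01989.
Using z* = 1.960 for 95%, ME = 1.960 × 0.01989 = 0.03898.
p̂₁ − p̂₂ = 0.1190; interval 0.1190 ± 0.03898 gives (0.080, 0.158).

(0.080, 0.158)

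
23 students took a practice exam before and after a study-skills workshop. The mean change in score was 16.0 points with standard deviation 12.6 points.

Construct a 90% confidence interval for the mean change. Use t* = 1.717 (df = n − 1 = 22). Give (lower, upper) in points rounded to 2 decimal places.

(11.49, 20.51)

Paired design: SE = s_d/√n = 12.6/√23 = 2.6273.
t* = 1.717; margin of error = 1.717 × 2.6273 = 4.5111.
16.0 ± 4.5111 → (11.49, 20.51).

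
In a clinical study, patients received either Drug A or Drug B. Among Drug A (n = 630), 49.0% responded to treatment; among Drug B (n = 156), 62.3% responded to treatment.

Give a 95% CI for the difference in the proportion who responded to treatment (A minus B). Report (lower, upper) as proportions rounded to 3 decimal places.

SE₁ = √(p̂₁(1−p̂₁)/n₁) = √(0.4900·0.5100/630) = 0.01992; SE₂ = √(0.6230·0.3770/156) = 0.03880.
Independent samples: SE of the difference = √(SE₁² + SE₂²) = √(0.0003968064 + 0.00150544) = 0.04361.
z* for 95% confidence is 1.960, so the margin of error is 1.960 × 0.04361 = 0.08548.
Point estimate p̂₁ − p̂₂ = 0.4900 − 0.6230 = -0.1330.
-0.1330 ± 0.08548 → (-0.218, -0.048).

(-0.218, -0.048)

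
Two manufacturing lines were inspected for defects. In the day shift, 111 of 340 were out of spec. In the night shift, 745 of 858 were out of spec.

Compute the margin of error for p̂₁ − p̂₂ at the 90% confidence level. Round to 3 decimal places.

First, p̂₁ = 111/340 = 0.3265; p̂₂ = 745/858 = 0.8683.
The two standard errors are √(0.3265×0.6735/340) = 0.02543 and √(0.8683×0.1317/858) = 0.01154.
Because the samples are independent, SE_diff = √(0.02543² + 0.01154²) = 0.02793.
Using z* = 1.645 for 90%, ME = 1.645 × 0.02793 = 0.04594.

0.046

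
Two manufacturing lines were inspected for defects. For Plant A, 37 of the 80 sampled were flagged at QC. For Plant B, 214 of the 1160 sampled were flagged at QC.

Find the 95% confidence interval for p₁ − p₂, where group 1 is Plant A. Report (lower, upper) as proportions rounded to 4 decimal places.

(0.1665, 0.3895)

p̂₁ = 37/80 = 0.4625 and p̂₂ = 214/1160 = 0.1845.
SE₁ = √(p̂₁(1−p̂₁)/n₁) = √(0.4625·0.5375/80) = 0.05574; SE₂ = √(0.1845·0.8155/1160) = 0.01139.
Independent samples: SE of the difference = √(SE₁² + SE₂²) = √(0.0031069476 + 0.0001297321) = 0.05689.
z* for 95% confidence is 1.960, so the margin of error is 1.960 × 0.05689 = 0.11150.
Point estimate p̂₁ − p̂₂ = 0.4625 − 0.1845 = 0.2780.
0.2780 ± 0.11150 → (0.1665, 0.3895).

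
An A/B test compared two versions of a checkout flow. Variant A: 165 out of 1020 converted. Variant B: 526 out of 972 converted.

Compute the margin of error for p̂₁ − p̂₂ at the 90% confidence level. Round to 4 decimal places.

0.0324

First, p̂₁ = 165/1020 = 0.1618; p̂₂ = 526/972 = 0.5412.
The two standard errors are √(0.1618×0.8382/1020) = 0.01153 and √(0.5412×0.4588/972) = 0.01598.
Because the samples are independent, SE_diff = √(0.01153² + 0.01598²) = 0.01971.
Using z* = 1.645 for 90%, ME = 1.645 × 0.01971 = 0.03242.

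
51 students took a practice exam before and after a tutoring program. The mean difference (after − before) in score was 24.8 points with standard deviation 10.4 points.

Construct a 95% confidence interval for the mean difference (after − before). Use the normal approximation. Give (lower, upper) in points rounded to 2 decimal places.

(21.95, 27.65)

Paired design: SE = s_d/√n = 10.4/√51 = 1.4563.
z* = 1.960; margin of error = 1.960 × 1.4563 = 2.8543.
24.8 ± 2.8543 → (21.95, 27.65).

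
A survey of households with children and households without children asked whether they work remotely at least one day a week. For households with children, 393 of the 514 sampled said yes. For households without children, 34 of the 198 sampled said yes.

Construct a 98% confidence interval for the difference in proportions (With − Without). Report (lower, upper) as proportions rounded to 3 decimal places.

(0.517, 0.669)

First, p̂₁ = 393/514 = 0.7646; p̂₂ = 34/198 = 0.1717.
The two standard errors are √(0.7646×0.2354/514) = 0.01871 and √(0.1717×0.8283/198) = 0.02680.
Because the samples are independent, SE_diff = √(0.01871² + 0.02680²) = 0.03268.
Using z* = 2.326 for 98%, ME = 2.326 × 0.03268 = 0.07601.
p̂₁ − p̂₂ = 0.5929; interval 0.5929 ± 0.07601 gives (0.517, 0.669).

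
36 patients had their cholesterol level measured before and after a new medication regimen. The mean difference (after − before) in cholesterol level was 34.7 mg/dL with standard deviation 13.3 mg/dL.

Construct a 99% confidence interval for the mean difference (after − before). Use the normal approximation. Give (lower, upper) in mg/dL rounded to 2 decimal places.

(28.99, 40.41)

Paired design: SE = s_d/√n = 13.3/√36 = 2.2167.
z* = 2.576; margin of error = 2.576 × 2.2167 = 5.7102.
34.7 ± 5.7102 → (28.99, 40.41).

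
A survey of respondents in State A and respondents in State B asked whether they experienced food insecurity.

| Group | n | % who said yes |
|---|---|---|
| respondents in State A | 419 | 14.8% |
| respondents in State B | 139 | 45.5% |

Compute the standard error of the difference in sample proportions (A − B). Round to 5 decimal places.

0.04566

The two standard errors are √(0.1480×0.8520/419) = 0.01735 and √(0.4550×0.5450/139) = 0.04224.
Because the samples are independent, SE_diff = √(0.01735² + 0.04224²) = 0.04566.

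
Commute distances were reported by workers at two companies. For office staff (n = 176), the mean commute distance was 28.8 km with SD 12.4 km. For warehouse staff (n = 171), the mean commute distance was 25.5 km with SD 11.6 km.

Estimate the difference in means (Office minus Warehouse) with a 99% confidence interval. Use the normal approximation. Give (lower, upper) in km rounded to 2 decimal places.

(-0.02, 6.62)

Standard errors of each mean: 12.4/√176 = 0.9347 and 11.6/√171 = 0.8871.
SE(x̄₁ − x̄₂) = √(0.9347² + 0.8871²) = 1.2886 for independent samples with unequal variances.
With z* = 2.576, the margin is 2.576 × 1.2886 = 3.3194.
x̄₁ − x̄₂ = 28.8 − 25.5 = 3.3000; the interval is 3.3000 ± 3.3194 = (-0.02, 6.62).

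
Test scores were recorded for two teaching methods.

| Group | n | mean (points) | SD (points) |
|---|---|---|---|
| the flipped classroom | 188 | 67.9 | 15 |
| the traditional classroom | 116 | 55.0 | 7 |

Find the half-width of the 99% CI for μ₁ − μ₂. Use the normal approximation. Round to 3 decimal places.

3.278

Per-group SEs: s₁/√n₁ = 15/√188 = 1.0940, s₂/√n₂ = 7/√116 = 0.6499.
Unpooled SE of the difference: √(1.196836 + 0.42237001) = 1.2725.
Margin of error = z* · SE = 2.576 × 1.2725 = 3.2780.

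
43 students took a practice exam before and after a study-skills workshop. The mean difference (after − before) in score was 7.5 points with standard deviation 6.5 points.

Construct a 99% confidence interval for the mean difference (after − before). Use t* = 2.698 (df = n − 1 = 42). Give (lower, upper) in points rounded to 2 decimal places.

Paired design: SE = s_d/√n = 6.5/√43 = 0.9912.
t* = 2.698; margin of error = 2.698 × 0.9912 = 2.6743.
7.5 ± 2.6743 → (4.83, 10.17).

(4.83, 10.17)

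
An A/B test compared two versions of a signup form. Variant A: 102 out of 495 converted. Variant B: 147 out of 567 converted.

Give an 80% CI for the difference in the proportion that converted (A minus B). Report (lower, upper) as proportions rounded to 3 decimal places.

Sample proportions: 102/495 = 0.2061, 147/567 = 0.2593.
Each SE is √(p̂(1−p̂)/n): √(0.2061·0.7939/495) = 0.01818 and √(0.2593·0.7407/567) = 0.01840.
SE(p̂₁ − p̂₂) = √(SE₁² + SE₂²) = √(0.0003305124 + 0.00033856) = 0.02587, since the two samples are independent.
At 80% confidence z* = 1.282; margin = 1.282 × 0.02587 = 0.03317.
The difference is 0.2061 − 0.2593 = -0.0532, so the interval is -0.0532 ± 0.03317 = (-0.086, -0.020).

(-0.086, -0.020)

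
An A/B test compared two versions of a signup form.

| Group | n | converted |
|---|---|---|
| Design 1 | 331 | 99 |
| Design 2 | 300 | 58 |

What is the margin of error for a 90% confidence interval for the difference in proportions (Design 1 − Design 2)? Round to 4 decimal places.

First, p̂₁ = 99/331 = 0.2991; p̂₂ = 58/300 = 0.1933.
The two standard errors are √(0.2991×0.7009/331) = 0.02517 and √(0.1933×0.8067/300) = 0.02280.
Because the samples are independent, SE_diff = √(0.02517² + 0.02280²) = 0.03396.
Using z* = 1.645 for 90%, ME = 1.645 × 0.03396 = 0.05586.

0.0559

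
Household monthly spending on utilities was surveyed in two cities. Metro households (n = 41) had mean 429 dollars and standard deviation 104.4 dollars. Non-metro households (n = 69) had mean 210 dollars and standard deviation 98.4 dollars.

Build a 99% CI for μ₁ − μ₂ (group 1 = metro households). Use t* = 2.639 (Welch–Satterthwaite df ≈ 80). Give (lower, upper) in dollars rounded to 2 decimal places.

(165.81, 272.19)

SE₁ = s₁/√n₁ = 104.4/√41 = 16.3045; SE₂ = 98.4/√69 = 11.8460.
Independent samples, unequal variances: SE_diff = √(SE₁² + SE₂²) = √(265.83672025 + 140.327716) = 20.1535.
t* = 2.639, so margin of error = 2.639 × 20.1535 = 53.1851.
Difference in means = 429 − 210 = 219.0000.
219.0000 ± 53.1851 → (165.81, 272.19).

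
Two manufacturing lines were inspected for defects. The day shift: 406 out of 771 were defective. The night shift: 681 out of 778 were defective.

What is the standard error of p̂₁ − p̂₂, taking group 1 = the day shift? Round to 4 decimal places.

Sample proportions: 406/771 = 0.5266, 681/778 = 0.8753.
Each SE is √(p̂(1−p̂)/n): √(0.5266·0.4734/771) = 0.01798 and √(0.8753·0.1247/778) = 0.01184.
SE(p̂₁ − p̂₂) = √(SE₁² + SE₂²) = √(0.0003232804 + 0.0001401856) = 0.02153, since the two samples are independent.

0.0215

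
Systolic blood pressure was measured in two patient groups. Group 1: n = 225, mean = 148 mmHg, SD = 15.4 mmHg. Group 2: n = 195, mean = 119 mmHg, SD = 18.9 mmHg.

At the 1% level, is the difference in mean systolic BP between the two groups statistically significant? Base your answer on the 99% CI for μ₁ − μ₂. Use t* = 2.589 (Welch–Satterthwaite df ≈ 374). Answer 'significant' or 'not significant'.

SE₁ = s₁/√n₁ = 15.4/√225 = 1.0267; SE₂ = 18.9/√195 = 1.3535.
Independent samples, unequal variances: SE_diff = √(SE₁² + SE₂²) = √(1.05411289 + 1.83196225) = 1.6988.
t* = 2.589, so margin of error = 2.589 × 1.6988 = 4.3982.
Difference in means = 148 − 119 = 29.0000.
29.0000 ± 4.3982 → (24.6018, 33.3982).
The interval (24.6018, 33.3982) does not contain 0, so the difference is significant.

significant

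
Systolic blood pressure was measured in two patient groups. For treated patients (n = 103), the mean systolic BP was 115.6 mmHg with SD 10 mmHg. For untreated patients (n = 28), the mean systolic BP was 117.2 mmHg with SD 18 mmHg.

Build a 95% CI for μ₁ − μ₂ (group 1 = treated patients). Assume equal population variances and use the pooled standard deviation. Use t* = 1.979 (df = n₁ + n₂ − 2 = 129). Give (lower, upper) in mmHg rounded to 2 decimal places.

s_p = √[((n₁−1)s₁² + (n₂−1)s₂²)/(n₁+n₂−2)] = √[(102·10² + 27·18²)/129] = 12.1196.
SE = 12.1196·√(1/103 + 1/28) = 2.5830.
With t* = 1.979, margin = 1.979 × 2.5830 = 5.1118.
x̄₁ − x̄₂ = 115.6 − 117.2 = -1.6000; interval -1.6000 ± 5.1118 = (-6.71, 3.51).

(-6.71, 3.51)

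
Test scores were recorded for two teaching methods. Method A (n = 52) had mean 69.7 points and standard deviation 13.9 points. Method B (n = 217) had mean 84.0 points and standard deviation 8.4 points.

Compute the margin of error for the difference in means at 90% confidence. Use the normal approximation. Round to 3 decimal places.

SE₁ = s₁/√n₁ = 13.9/√52 = 1.9276; SE₂ = 8.4/√217 = 0.5702.
Independent samples, unequal variances: SE_diff = √(SE₁² + SE₂²) = √(3.71564176 + 0.32512804) = 2.0102.
z* = 1.645, so margin of error = 1.645 × 2.0102 = 3.3068.

3.307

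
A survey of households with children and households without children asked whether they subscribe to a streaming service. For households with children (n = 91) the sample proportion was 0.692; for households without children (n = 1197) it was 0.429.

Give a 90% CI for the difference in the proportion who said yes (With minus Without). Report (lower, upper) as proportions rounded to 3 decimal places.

SE₁ = √(p̂₁(1−p̂₁)/n₁) = √(0.6920·0.3080/91) = 0.04840; SE₂ = √(0.4290·0.5710/1197) = 0.01431.
Independent samples: SE of the difference = √(SE₁² + SE₂²) = √(0.00234256 + 0.0002047761) = 0.05047.
z* for 90% confidence is 1.645, so the margin of error is 1.645 × 0.05047 = 0.08302.
Point estimate p̂₁ − p̂₂ = 0.6920 − 0.4290 = 0.2630.
0.2630 ± 0.08302 → (0.180, 0.346).

(0.180, 0.346)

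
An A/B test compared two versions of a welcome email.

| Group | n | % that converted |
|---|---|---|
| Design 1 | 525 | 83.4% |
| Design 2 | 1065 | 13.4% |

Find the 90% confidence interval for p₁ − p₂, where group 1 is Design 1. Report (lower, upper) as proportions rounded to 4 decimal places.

Each SE is √(p̂(1−p̂)/n): √(0.8340·0.1660/525) = 0.01624 and √(0.1340·0.8660/1065) = 0.01044.
SE(p̂₁ − p̂₂) = √(SE₁² + SE₂²) = √(0.0002637376 + 0.0001089936) = 0.01931, since the two samples are independent.
At 90% confidence z* = 1.645; margin = 1.645 × 0.01931 = 0.03176.
The difference is 0.8340 − 0.1340 = 0.7000, so the interval is 0.7000 ± 0.03176 = (0.6682, 0.7318).

(0.6682, 0.7318)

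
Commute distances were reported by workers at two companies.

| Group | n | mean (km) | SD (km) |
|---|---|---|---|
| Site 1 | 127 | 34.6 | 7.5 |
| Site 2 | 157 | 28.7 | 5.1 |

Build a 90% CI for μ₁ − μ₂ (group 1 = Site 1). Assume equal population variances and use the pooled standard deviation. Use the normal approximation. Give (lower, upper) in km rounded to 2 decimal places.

(4.67, 7.13)

Pooled variance s_p² = [126·7.5² + 156·5.1²] / (127+157−2) = 39.5215, so s_p = 6.2866.
SE_diff = s_p·√(1/n₁ + 1/n₂) = 6.2866·√(1/127 + 1/157) = 0.7503.
z* = 1.645; margin = 1.645 × 0.7503 = 1.2342.
Difference = 34.6 − 28.7 = 5.9000.
5.9000 ± 1.2342 → (4.67, 7.13).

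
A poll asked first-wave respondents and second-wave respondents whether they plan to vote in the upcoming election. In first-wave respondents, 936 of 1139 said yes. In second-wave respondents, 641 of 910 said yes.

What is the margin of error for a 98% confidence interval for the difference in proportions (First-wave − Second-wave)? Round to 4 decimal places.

0.0440

Sample proportions: 936/1139 = 0.8218, 641/910 = 0.7044.
Each SE is √(p̂(1−p̂)/n): √(0.8218·0.1782/1139) = 0.01134 and √(0.7044·0.2956/910) = 0.01513.
SE(p̂₁ − p̂₂) = √(SE₁² + SE₂²) = √(0.0001285956 + 0.0002289169) = 0.01891, since the two samples are independent.
At 98% confidence z* = 2.326; margin = 2.326 × 0.01891 = 0.04398.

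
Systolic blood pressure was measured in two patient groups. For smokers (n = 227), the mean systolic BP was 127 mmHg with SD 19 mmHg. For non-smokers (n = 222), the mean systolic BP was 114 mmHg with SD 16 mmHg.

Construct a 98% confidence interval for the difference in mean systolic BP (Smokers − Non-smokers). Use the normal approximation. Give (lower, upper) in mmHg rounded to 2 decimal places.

(9.15, 16.85)

Standard errors of each mean: 19/√227 = 1.2611 and 16/√222 = 1.0738.
SE(x̄₁ − x̄₂) = √(1.2611² + 1.0738²) = 1.6563 for independent samples with unequal variances.
With z* = 2.326, the margin is 2.326 × 1.6563 = 3.8526.
x̄₁ − x̄₂ = 127 − 114 = 13.0000; the interval is 13.0000 ± 3.8526 = (9.15, 16.85).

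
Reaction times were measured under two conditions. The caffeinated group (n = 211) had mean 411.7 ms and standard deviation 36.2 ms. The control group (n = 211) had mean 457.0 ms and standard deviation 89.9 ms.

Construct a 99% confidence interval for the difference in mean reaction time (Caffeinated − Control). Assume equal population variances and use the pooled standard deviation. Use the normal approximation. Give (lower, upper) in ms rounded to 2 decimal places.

(-62.49, -28.11)

Pooled variance s_p² = [210·36.2² + 210·89.9²] / (211+211−2) = 4696.2250, so s_p = 68.5290.
SE_diff = s_p·√(1/n₁ + 1/n₂) = 68.5290·√(1/211 + 1/211) = 6.6719.
z* = 2.576; margin = 2.576 × 6.6719 = 17.1868.
Difference = 411.7 − 457.0 = -45.3000.
-45.3000 ± 17.1868 → (-62.49, -28.11).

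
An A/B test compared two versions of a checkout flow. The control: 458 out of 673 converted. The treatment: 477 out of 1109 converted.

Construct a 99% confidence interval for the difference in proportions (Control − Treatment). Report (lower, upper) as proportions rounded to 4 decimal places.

p̂₁ = 458/673 = 0.6805 and p̂₂ = 477/1109 = 0.4301.
SE₁ = √(p̂₁(1−p̂₁)/n₁) = √(0.6805·0.3195/673) = 0.01797; SE₂ = √(0.4301·0.5699/1109) = 0.01487.
Independent samples: SE of the difference = √(SE₁² + SE₂²) = √(0.0003229209 + 0.0002211169) = 0.02332.
z* for 99% confidence is 2.576, so the margin of error is 2.576 × 0.02332 = 0.06007.
Point estimate p̂₁ − p̂₂ = 0.6805 − 0.4301 = 0.2504.
0.2504 ± 0.06007 → (0.1903, 0.3105).

(0.1903, 0.3105)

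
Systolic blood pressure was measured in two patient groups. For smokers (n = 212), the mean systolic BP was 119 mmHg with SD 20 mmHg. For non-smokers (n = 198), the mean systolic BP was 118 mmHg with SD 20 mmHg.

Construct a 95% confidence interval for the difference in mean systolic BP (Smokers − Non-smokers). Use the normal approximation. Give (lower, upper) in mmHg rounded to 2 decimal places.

(-2.87, 4.87)

Standard errors of each mean: 20/√212 = 1.3736 and 20/√198 = 1.4213.
SE(x̄₁ − x̄₂) = √(1.3736² + 1.4213²) = 1.9766 for independent samples with unequal variances.
With z* = 1.960, the margin is 1.960 × 1.9766 = 3.8741.
x̄₁ − x̄₂ = 119 − 118 = 1.0000; the interval is 1.0000 ± 3.8741 = (-2.87, 4.87).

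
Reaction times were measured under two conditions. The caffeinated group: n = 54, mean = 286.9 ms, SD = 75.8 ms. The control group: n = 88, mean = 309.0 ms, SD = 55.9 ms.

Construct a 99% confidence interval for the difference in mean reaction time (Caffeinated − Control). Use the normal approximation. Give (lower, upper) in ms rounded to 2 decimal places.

(-52.79, 8.59)

Per-group SEs: s₁/√n₁ = 75.8/√54 = 10.3151, s₂/√n₂ = 55.9/√88 = 5.9590.
Unpooled SE of the difference: √(106.40128801 + 35.509681) = 11.9126.
Margin of error = z* · SE = 2.576 × 11.9126 = 30.6869.
x̄₁ − x̄₂ = 286.9 − 309.0 = -22.1000.
CI: -22.1000 ± 30.6869 = (-52.79, 8.59).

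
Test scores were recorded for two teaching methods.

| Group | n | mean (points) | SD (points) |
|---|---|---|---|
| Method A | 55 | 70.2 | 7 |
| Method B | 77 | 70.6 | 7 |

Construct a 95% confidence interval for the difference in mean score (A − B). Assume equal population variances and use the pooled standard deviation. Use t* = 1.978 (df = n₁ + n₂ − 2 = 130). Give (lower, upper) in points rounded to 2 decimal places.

Pooled variance s_p² = [54·7² + 76·7²] / (55+77−2) = 49.0000, so s_p = 7.0000.
SE_diff = s_p·√(1/n₁ + 1/n₂) = 7.0000·√(1/55 + 1/77) = 1.2358.
t* = 1.978; margin = 1.978 × 1.2358 = 2.4444.
Difference = 70.2 − 70.6 = -0.4000.
-0.4000 ± 2.4444 → (-2.84, 2.04).

(-2.84, 2.04)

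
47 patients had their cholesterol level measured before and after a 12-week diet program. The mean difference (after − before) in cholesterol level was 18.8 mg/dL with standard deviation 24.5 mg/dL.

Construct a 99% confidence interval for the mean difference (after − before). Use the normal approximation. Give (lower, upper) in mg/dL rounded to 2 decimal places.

(9.59, 28.01)

Paired design: SE = s_d/√n = 24.5/√47 = 3.5737.
z* = 2.576; margin of error = 2.576 × 3.5737 = 9.2059.
18.8 ± 9.2059 → (9.59, 28.01).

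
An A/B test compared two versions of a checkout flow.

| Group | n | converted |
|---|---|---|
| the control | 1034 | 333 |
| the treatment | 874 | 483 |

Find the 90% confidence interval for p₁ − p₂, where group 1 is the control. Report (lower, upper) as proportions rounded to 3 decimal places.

Sample proportions: 333/1034 = 0.3221, 483/874 = 0.5526.
Each SE is √(p̂(1−p̂)/n): √(0.3221·0.6779/1034) = 0.01453 and √(0.5526·0.4474/874) = 0.01682.
SE(p̂₁ − p̂₂) = √(SE₁² + SE₂²) = √(0.0002111209 + 0.0002829124) = 0.02223, since the two samples are independent.
At 90% confidence z* = 1.645; margin = 1.645 × 0.02223 = 0.03657.
The difference is 0.3221 − 0.5526 = -0.2305, so the interval is -0.2305 ± 0.03657 = (-0.267, -0.194).

(-0.267, -0.194)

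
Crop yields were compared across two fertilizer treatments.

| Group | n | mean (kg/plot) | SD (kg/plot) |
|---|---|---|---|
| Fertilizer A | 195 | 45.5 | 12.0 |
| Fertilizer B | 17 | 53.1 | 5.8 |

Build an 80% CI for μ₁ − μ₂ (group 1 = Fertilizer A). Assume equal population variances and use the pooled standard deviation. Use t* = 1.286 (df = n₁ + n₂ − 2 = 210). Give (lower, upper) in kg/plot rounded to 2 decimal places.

s_p = √[((n₁−1)s₁² + (n₂−1)s₂²)/(n₁+n₂−2)] = √[(194·12.0² + 16·5.8²)/210] = 11.6444.
SE = 11.6444·√(1/195 + 1/17) = 2.9447.
With t* = 1.286, margin = 1.286 × 2.9447 = 3.7869.
x̄₁ − x̄₂ = 45.5 − 53.1 = -7.6000; interval -7.6000 ± 3.7869 = (-11.39, -3.81).

(-11.39, -3.81)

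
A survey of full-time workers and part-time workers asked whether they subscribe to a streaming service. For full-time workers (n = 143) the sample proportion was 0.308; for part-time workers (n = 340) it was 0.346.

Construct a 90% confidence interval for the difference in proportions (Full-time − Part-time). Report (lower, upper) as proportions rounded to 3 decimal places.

(-0.114, 0.038)

The two standard errors are √(0.3080×0.6920/143) = 0.03861 and √(0.3460×0.6540/340) = 0.02580.
Because the samples are independent, SE_diff = √(0.03861² + 0.02580²) = 0.04644.
Using z* = 1.645 for 90%, ME = 1.645 × 0.04644 = 0.07639.
p̂₁ − p̂₂ = -0.0380; interval -0.0380 ± 0.07639 gives (-0.114, 0.038).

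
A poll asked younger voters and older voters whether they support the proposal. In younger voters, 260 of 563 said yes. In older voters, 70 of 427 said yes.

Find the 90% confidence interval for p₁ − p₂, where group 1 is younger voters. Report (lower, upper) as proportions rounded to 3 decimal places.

Sample proportions: 260/563 = 0.4618, 70/427 = 0.1639.
Each SE is √(p̂(1−p̂)/n): √(0.4618·0.5382/563) = 0.02101 and √(0.1639·0.8361/427) = 0.01791.
SE(p̂₁ − p̂₂) = √(SE₁² + SE₂²) = √(0.0004414201 + 0.0003207681) = 0.02761, since the two samples are independent.
At 90% confidence z* = 1.645; margin = 1.645 × 0.02761 = 0.04542.
The difference is 0.4618 − 0.1639 = 0.2979, so the interval is 0.2979 ± 0.04542 = (0.252, 0.343).

(0.252, 0.343)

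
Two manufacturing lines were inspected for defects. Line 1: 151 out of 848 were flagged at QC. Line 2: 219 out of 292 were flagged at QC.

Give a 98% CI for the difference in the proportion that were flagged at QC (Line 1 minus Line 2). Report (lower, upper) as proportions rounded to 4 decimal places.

(-0.6383, -0.5055)

Sample proportions: 151/848 = 0.1781, 219/292 = 0.7500.
Each SE is √(p̂(1−p̂)/n): √(0.1781·0.8219/848) = 0.01314 and √(0.7500·0.2500/292) = 0.02534.
SE(p̂₁ − p̂₂) = √(SE₁² + SE₂²) = √(0.0001726596 + 0.0006421156) = 0.02854, since the two samples are independent.
At 98% confidence z* = 2.326; margin = 2.326 × 0.02854 = 0.06638.
The difference is 0.1781 − 0.7500 = -0.5719, so the interval is -0.5719 ± 0.06638 = (-0.6383, -0.5055).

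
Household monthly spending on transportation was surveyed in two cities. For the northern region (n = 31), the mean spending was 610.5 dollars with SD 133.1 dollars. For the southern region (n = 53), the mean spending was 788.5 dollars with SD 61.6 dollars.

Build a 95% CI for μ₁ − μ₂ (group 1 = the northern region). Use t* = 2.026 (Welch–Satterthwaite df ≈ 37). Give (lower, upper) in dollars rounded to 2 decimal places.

SE₁ = s₁/√n₁ = 133.1/√31 = 23.9055; SE₂ = 61.6/√53 = 8.4614.
Independent samples, unequal variances: SE_diff = √(SE₁² + SE₂²) = √(571.47293025 + 71.59528996) = 25.3588.
t* = 2.026, so margin of error = 2.026 × 25.3588 = 51.3769.
Difference in means = 610.5 − 788.5 = -178.0000.
-178.0000 ± 51.3769 → (-229.38, -126.62).

(-229.38, -126.62)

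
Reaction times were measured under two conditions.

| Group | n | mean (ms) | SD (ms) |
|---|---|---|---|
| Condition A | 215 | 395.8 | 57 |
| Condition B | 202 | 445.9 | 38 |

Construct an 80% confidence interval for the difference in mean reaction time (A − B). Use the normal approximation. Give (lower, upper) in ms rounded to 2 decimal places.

Standard errors of each mean: 57/√215 = 3.8874 and 38/√202 = 2.6737.
SE(x̄₁ − x̄₂) = √(3.8874² + 2.6737²) = 4.7181 for independent samples with unequal variances.
With z* = 1.282, the margin is 1.282 × 4.7181 = 6.0486.
x̄₁ − x̄₂ = 395.8 − 445.9 = -50.1000; the interval is -50.1000 ± 6.0486 = (-56.15, -44.05).

(-56.15, -44.05)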